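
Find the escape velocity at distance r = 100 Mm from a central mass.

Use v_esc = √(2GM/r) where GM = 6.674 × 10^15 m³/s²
r = 100 Mm = 1 × 10^8 m
GM = 6.674 × 10^15 m³/s²
2GM/r = 2 × (6.674 × 10^15) / (1 × 10^8) = 1.3348 × 10^8 m²/s²
v_esc = √(2GM/r) = 11553.4 m/s ≈ 11.55 km/s

Final answer: 11.55 km/s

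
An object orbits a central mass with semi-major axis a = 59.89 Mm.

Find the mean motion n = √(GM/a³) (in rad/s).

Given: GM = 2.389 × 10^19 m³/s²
a = 59.89 Mm = 5.989 × 10^7 m
GM = 2.389 × 10^19 m³/s²
a³ = 2.14814 × 10^23 m³
GM/a³ = (2.389 × 10^19) / (2.14814 × 10^23) = 0.000111212 s⁻²
n = √(GM/a³) = 0.0105457 rad/s ≈ 0.01055 rad/s

Final answer: n = 0.01055 rad/s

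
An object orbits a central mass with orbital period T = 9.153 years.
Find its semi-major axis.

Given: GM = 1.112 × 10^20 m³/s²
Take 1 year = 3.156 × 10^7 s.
T = 9.153 years = 2.88869 × 10^8 s
GM = 1.112 × 10^20 m³/s²
Kepler's third law: a³ = GM T² / (4π²)
T² = 8.34451 × 10^16 s²
a³ = (1.112 × 10^20) × (8.34451 × 10^16) / (4π²) = 2.35042 × 10^35 m³
a = (a³)^(1/3) = 6.17138 × 10^11 m ≈ 617.1 Gm

Final answer: 617.1 Gm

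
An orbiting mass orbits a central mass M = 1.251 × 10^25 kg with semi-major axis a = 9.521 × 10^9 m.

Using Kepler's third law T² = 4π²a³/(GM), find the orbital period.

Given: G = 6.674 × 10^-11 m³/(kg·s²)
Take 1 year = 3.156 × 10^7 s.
M = 1.251 × 10^25 kg
GM = G × M = 6.674 × 10^-11 × 1.251 × 10^25 = 8.34917 × 10^14 m³/s²
a = 9.521 × 10^9 m
a³ = 8.63073 × 10^29 m³
T = 2π √(a³/GM) = 2π √((8.63073 × 10^29) / (8.34917 × 10^14)) = 2π × 3.21516 × 10^7 s
T = 2.02014 × 10^8 s ≈ 6.401 years

Final answer: 6.401 years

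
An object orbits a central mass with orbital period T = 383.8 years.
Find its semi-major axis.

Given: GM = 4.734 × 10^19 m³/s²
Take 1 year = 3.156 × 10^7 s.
T = 383.8 years = 1.21127 × 10^10 s
GM = 4.734 × 10^19 m³/s²
Kepler's third law: a³ = GM T² / (4π²)
T² = 1.46718 × 10^20 s²
a³ = (4.734 × 10^19) × (1.46718 × 10^20) / (4π²) = 1.75935 × 10^38 m³
a = (a³)^(1/3) = 5.60339 × 10^12 m ≈ 5.603 × 10^12 m

Final answer: 5.603 × 10^12 m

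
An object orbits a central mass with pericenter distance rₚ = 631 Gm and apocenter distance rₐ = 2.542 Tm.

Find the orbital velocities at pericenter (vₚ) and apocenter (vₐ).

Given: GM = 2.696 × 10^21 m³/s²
rₚ = 631 Gm = 6.31 × 10^11 m
rₐ = 2.542 Tm = 2.542 × 10^12 m
GM = 2.696 × 10^21 m³/s²
a = (rₚ + rₐ)/2 = 1.5865 × 10^12 m
Vis-viva: v² = GM (2/r − 1/a)
vₚ² = 2.696 × 10^21 × (3.16957 × 10^-12 − 6.30318 × 10^-13) = 6.84583 × 10^9 m²/s²
vₚ = 82739.5 m/s ≈ 82.74 km/s
vₐ² = 2.696 × 10^21 × (7.86782 × 10^-13 − 6.30318 × 10^-13) = 4.21826 × 10^8 m²/s²
vₐ = 20538.4 m/s ≈ 20.54 km/s

Final answer: vₚ = 82.74 km/s, vₐ = 20.54 km/s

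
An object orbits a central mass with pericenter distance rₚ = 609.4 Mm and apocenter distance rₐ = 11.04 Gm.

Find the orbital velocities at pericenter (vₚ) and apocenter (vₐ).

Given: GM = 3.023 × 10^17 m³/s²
rₚ = 609.4 Mm = 6.094 × 10^8 m
rₐ = 11.04 Gm = 1.104 × 10^10 m
GM = 3.023 × 10^17 m³/s²
a = (rₚ + rₐ)/2 = 5.8247 × 10^9 m
Vis-viva: v² = GM (2/r − 1/a)
vₚ² = 3.023 × 10^17 × (3.28192 × 10^-9 − 1.71683 × 10^-10) = 9.40224 × 10^8 m²/s²
vₚ = 30663.1 m/s ≈ 30.66 km/s
vₐ² = 3.023 × 10^17 × (1.81159 × 10^-10 − 1.71683 × 10^-10) = 2.86482 × 10^6 m²/s²
vₐ = 1692.58 m/s ≈ 1.693 km/s

Final answer: vₚ = 30.66 km/s, vₐ = 1.693 km/s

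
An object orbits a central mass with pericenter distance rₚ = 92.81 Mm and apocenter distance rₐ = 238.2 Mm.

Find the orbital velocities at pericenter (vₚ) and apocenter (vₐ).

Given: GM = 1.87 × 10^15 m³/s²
rₚ = 92.81 Mm = 9.281 × 10^7 m
rₐ = 238.2 Mm = 2.382 × 10^8 m
GM = 1.87 × 10^15 m³/s²
a = (rₚ + rₐ)/2 = 1.65505 × 10^8 m
Vis-viva: v² = GM (2/r − 1/a)
vₚ² = 1.87 × 10^15 × (2.15494 × 10^-8 − 6.04211 × 10^-9) = 2.89986 × 10^7 m²/s²
vₚ = 5385.04 m/s ≈ 5.385 km/s
vₐ² = 1.87 × 10^15 × (8.39631 × 10^-9 − 6.04211 × 10^-9) = 4.40234 × 10^6 m²/s²
vₐ = 2098.18 m/s ≈ 2.098 km/s

Final answer: vₚ = 5.385 km/s, vₐ = 2.098 km/s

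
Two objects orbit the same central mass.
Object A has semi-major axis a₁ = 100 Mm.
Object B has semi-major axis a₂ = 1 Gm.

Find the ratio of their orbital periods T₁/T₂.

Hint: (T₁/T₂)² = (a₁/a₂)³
a₁ = 100 Mm = 1 × 10^8 m
a₂ = 1 Gm = 1 × 10^9 m
a₁/a₂ = 0.1
T₁/T₂ = (a₁/a₂)^(3/2) = (0.1)^1.5 = 0.0316228

Final answer: T₁/T₂ = 0.03162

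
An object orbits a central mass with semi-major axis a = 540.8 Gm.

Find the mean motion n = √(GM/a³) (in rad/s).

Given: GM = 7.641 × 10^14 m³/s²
a = 540.8 Gm = 5.408 × 10^11 m
GM = 7.641 × 10^14 m³/s²
a³ = 1.58165 × 10^35 m³
GM/a³ = (7.641 × 10^14) / (1.58165 × 10^35) = 4.83103 × 10^-21 s⁻²
n = √(GM/a³) = 6.95056 × 10^-11 rad/s ≈ 6.951 × 10^-11 rad/s

Final answer: n = 6.951 × 10^-11 rad/s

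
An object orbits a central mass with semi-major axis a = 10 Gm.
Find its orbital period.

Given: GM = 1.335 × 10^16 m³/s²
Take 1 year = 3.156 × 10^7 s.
a = 10 Gm = 1 × 10^10 m
GM = 1.335 × 10^16 m³/s²
a³ = 1 × 10^30 m³
T = 2π √(a³/GM) = 2π √((1 × 10^30) / (1.335 × 10^16)) = 2π × 8.65485 × 10^6 s
T = 5.438 × 10^7 s ≈ 1.723 years

Final answer: 1.723 years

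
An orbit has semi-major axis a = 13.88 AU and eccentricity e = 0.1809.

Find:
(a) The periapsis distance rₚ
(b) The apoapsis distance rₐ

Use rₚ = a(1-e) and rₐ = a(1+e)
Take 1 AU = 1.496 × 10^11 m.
a = 13.88 AU = 2.07645 × 10^12 m
e = 0.1809:  1 − e = 0.8191,  1 + e = 1.1809
(a) rₚ = a(1 − e) = 2.07645 × 10^12 m × 0.8191 = 1.70082 × 10^12 m ≈ 11.37 AU
(b) rₐ = a(1 + e) = 2.07645 × 10^12 m × 1.1809 = 2.45208 × 10^12 m ≈ 16.39 AU

Final answer:
(a) rₚ = 11.37 AU
(b) rₐ = 16.39 AU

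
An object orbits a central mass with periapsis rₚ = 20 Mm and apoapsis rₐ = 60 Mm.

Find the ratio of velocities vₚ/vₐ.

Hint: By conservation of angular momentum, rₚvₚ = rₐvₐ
rₚ = 20 Mm = 2 × 10^7 m
rₐ = 60 Mm = 6 × 10^7 m
rₚvₚ = rₐvₐ  ⇒  vₚ/vₐ = rₐ/rₚ
vₚ/vₐ = (6 × 10^7) / (2 × 10^7) = 3

Final answer: vₚ/vₐ = 3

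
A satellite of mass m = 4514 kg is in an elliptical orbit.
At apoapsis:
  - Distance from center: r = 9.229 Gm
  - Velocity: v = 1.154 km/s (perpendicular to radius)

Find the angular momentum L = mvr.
r = 9.229 Gm = 9.229 × 10^9 m
v = 1.154 km/s = 1154 m/s
vr = 1154 × 9.229 × 10^9 = 1.06503 × 10^13 m²/s
L = m × vr = 4514 × 1.06503 × 10^13 = 4.80753 × 10^16 kg·m²/s ≈ 4.808 × 10^16 kg·m²/s

Final answer: L = 4.808 × 10^16 kg·m²/s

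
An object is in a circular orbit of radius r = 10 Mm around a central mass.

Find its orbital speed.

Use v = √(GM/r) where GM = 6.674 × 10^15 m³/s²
r = 10 Mm = 1 × 10^7 m
GM = 6.674 × 10^15 m³/s²
GM/r = (6.674 × 10^15) / (1 × 10^7) = 6.674 × 10^8 m²/s²
v = √(GM/r) = 25834.1 m/s ≈ 25.83 km/s

Final answer: 25.83 km/s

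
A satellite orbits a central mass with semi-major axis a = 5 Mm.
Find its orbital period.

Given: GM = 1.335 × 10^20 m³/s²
a = 5 Mm = 5 × 10^6 m
GM = 1.335 × 10^20 m³/s²
a³ = 1.25 × 10^20 m³
T = 2π √(a³/GM) = 2π √((1.25 × 10^20) / (1.335 × 10^20)) = 2π × 0.967641 s
T = 6.07987 s ≈ 6.08 seconds

Final answer: 6.08 seconds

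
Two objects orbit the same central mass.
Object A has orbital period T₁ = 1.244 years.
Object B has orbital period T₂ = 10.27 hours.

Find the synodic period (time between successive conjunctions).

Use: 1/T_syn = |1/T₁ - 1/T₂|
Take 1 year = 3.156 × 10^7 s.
T₁ = 1.244 years = 3.92606 × 10^7 s
T₂ = 10.27 hours = 36972 s
1/T₁ = 2.54708 × 10^-8 s⁻¹
1/T₂ = 2.70475 × 10^-5 s⁻¹
|1/T₁ − 1/T₂| = 2.7022 × 10^-5 s⁻¹
T_syn = 1 / |1/T₁ − 1/T₂| = 37006.8 s ≈ 10.28 hours

Final answer: T_syn = 10.28 hours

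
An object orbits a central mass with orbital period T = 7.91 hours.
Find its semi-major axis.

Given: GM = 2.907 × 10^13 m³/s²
T = 7.91 hours = 28476 s
GM = 2.907 × 10^13 m³/s²
Kepler's third law: a³ = GM T² / (4π²)
T² = 8.10883 × 10^8 s²
a³ = (2.907 × 10^13) × (8.10883 × 10^8) / (4π²) = 5.97095 × 10^20 m³
a = (a³)^(1/3) = 8.42069 × 10^6 m ≈ 8.421 × 10^6 m

Final answer: 8.421 × 10^6 m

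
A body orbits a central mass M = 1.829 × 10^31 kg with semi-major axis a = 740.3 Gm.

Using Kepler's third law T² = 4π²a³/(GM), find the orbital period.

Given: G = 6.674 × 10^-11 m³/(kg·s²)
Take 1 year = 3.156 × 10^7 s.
M = 1.829 × 10^31 kg
GM = G × M = 6.674 × 10^-11 × 1.829 × 10^31 = 1.22067 × 10^21 m³/s²
a = 740.3 Gm = 7.403 × 10^11 m
a³ = 4.05717 × 10^35 m³
T = 2π √(a³/GM) = 2π √((4.05717 × 10^35) / (1.22067 × 10^21)) = 2π × 1.8231 × 10^7 s
T = 1.14549 × 10^8 s ≈ 3.63 years

Final answer: 3.63 years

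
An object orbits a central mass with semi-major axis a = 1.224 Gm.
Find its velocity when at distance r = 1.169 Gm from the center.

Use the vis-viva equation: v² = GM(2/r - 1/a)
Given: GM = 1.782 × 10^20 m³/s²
a = 1.224 Gm = 1.224 × 10^9 m
r = 1.169 Gm = 1.169 × 10^9 m
GM = 1.782 × 10^20 m³/s²
2/r − 1/a = 1.71086 × 10^-9 − 8.16993 × 10^-10 = 8.93871 × 10^-10 m⁻¹
v² = GM (2/r − 1/a) = 1.59288 × 10^11 m²/s²
v = 399109 m/s ≈ 399.1 km/s

Final answer: 399.1 km/s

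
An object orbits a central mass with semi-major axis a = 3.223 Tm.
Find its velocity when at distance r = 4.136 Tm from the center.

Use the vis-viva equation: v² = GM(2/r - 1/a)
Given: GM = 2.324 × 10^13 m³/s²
a = 3.223 Tm = 3.223 × 10^12 m
r = 4.136 Tm = 4.136 × 10^12 m
GM = 2.324 × 10^13 m³/s²
2/r − 1/a = 4.83559 × 10^-13 − 3.1027 × 10^-13 = 1.73289 × 10^-13 m⁻¹
v² = GM (2/r − 1/a) = 4.02724 m²/s²
v = 2.0068 m/s ≈ 2.007 m/s

Final answer: 2.007 m/s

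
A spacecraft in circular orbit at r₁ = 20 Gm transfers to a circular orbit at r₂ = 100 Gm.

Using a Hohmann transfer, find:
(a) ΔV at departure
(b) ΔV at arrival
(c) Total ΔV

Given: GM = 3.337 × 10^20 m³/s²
r₁ = 20 Gm = 2 × 10^10 m
r₂ = 100 Gm = 1 × 10^11 m
GM = 3.337 × 10^20 m³/s²
Transfer ellipse: a_t = (r₁ + r₂)/2 = 6 × 10^10 m
Circular speed at r₁: v₁ = √(GM/r₁) = 129170 m/s
Transfer speed at r₁ (periapsis): v₁ₜ = √(GM(2/r₁ − 1/a_t)) = 166758 m/s
(a) ΔV₁ = v₁ₜ − v₁ = 37587.9 m/s ≈ 37.59 km/s
Circular speed at r₂: v₂ = √(GM/r₂) = 57766.8 m/s
Transfer speed at r₂ (apoapsis): v₂ₜ = √(GM(2/r₂ − 1/a_t)) = 33351.7 m/s
(b) ΔV₂ = v₂ − v₂ₜ = 24415.1 m/s ≈ 24.42 km/s
(c) ΔV_total = ΔV₁ + ΔV₂ = 62003 m/s ≈ 62 km/s

Final answer:
(a) ΔV₁ = 37.59 km/s
(b) ΔV₂ = 24.42 km/s
(c) ΔV_total = 62 km/s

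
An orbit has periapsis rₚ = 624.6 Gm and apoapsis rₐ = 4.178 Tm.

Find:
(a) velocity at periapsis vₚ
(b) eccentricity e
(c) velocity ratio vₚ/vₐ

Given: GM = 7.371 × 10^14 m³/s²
rₚ = 624.6 Gm = 6.246 × 10^11 m
rₐ = 4.178 Tm = 4.178 × 10^12 m
GM = 7.371 × 10^14 m³/s²
a = (rₚ + rₐ)/2 = 2.4013 × 10^12 m
e = (rₐ − rₚ)/(rₐ + rₚ) = (3.5534 × 10^12) / (4.8026 × 10^12) = 0.739891
(a) vₚ² = GM (2/rₚ − 1/a) = 7.371 × 10^14 × (3.20205 × 10^-12 − 4.16441 × 10^-13) = 2053.27 m²/s²;  vₚ = 45.313 m/s ≈ 45.31 m/s
(b) e = 0.739891 ≈ 0.7399
(c) vₚ/vₐ = rₐ/rₚ (angular momentum) = (4.178 × 10^12) / (6.246 × 10^11) = 6.68908 ≈ 6.689

Final answer:
(a) velocity at periapsis vₚ = 45.31 m/s
(b) eccentricity e = 0.7399
(c) velocity ratio vₚ/vₐ = 6.689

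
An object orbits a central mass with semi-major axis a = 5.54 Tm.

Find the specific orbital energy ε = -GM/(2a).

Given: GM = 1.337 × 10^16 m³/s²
a = 5.54 Tm = 5.54 × 10^12 m
GM = 1.337 × 10^16 m³/s²
2a = 1.108 × 10^13 m
ε = −GM/(2a) = -1206.68 J/kg ≈ -1.207 kJ/kg

Final answer: -1.207 kJ/kg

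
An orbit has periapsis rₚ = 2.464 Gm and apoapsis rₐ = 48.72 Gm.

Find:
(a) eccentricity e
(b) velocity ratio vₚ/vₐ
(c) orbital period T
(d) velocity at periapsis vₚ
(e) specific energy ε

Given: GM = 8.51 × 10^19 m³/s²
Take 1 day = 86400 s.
rₚ = 2.464 Gm = 2.464 × 10^9 m
rₐ = 48.72 Gm = 4.872 × 10^10 m
GM = 8.51 × 10^19 m³/s²
a = (rₚ + rₐ)/2 = 2.5592 × 10^10 m
e = (rₐ − rₚ)/(rₐ + rₚ) = (4.6256 × 10^10) / (5.1184 × 10^10) = 0.90372
(a) e = 0.90372 ≈ 0.9037
(b) vₚ/vₐ = rₐ/rₚ (angular momentum) = (4.872 × 10^10) / (2.464 × 10^9) = 19.7727 ≈ 19.77
(c) a³ = 1.67615 × 10^31 m³;  T = 2π √(a³/GM) = 2π × 443804 s = 2.78851 × 10^6 s ≈ 32.27 days
(d) vₚ² = GM (2/rₚ − 1/a) = 8.51 × 10^19 × (8.11688 × 10^-10 − 3.90747 × 10^-11) = 6.57494 × 10^10 m²/s²;  vₚ = 256416 m/s ≈ 256.4 km/s
(e) 2a = 5.1184 × 10^10 m;  ε = −GM/(2a) = -1.66263 × 10^9 J/kg ≈ -1.663 GJ/kg

Final answer:
(a) eccentricity e = 0.9037
(b) velocity ratio vₚ/vₐ = 19.77
(c) orbital period T = 32.27 days
(d) velocity at periapsis vₚ = 256.4 km/s
(e) specific energy ε = -1.663 GJ/kg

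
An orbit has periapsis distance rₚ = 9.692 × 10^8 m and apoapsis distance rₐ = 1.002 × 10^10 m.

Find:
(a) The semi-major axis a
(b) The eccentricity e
rₚ = 9.692 × 10^8 m
rₐ = 1.002 × 10^10 m
(a) a = (rₚ + rₐ)/2 = 5.4946 × 10^9 m ≈ 5.495 × 10^9 m
(b) e = (rₐ − rₚ)/(rₐ + rₚ) = (9.0508 × 10^9) / (1.09892 × 10^10) = 0.823609

Final answer:
(a) a = 5.495 × 10^9 m
(b) e = 0.8236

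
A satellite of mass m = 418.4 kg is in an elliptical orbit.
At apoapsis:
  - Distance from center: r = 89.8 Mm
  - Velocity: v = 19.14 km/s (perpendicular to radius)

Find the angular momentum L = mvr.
r = 89.8 Mm = 8.98 × 10^7 m
v = 19.14 km/s = 19140 m/s
vr = 19140 × 8.98 × 10^7 = 1.71877 × 10^12 m²/s
L = m × vr = 418.4 × 1.71877 × 10^12 = 7.19134 × 10^14 kg·m²/s ≈ 7.191 × 10^14 kg·m²/s

Final answer: L = 7.191 × 10^14 kg·m²/s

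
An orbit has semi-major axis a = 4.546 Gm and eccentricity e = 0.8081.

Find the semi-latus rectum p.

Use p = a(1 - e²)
a = 4.546 Gm = 4.546 × 10^9 m
e = 0.8081,  e² = 0.653026,  1 − e² = 0.346974
p = a(1 − e²) = 4.546 × 10^9 m × 0.346974 = 1.57735 × 10^9 m ≈ 1.577 Gm

Final answer: p = 1.577 Gm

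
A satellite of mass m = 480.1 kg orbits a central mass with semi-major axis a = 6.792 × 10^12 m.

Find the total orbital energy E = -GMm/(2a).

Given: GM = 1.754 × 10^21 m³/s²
a = 6.792 × 10^12 m
GM = 1.754 × 10^21 m³/s²
2a = 1.3584 × 10^13 m
GMm = 1.754 × 10^21 × 480.1 = 8.42095 × 10^23 m³·kg/s²
E = −GMm/(2a) = -6.19917 × 10^10 J ≈ -61.99 GJ

Final answer: -61.99 GJ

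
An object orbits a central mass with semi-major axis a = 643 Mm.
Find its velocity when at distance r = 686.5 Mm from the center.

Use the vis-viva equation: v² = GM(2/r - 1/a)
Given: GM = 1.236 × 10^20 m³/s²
a = 643 Mm = 6.43 × 10^8 m
r = 686.5 Mm = 6.865 × 10^8 m
GM = 1.236 × 10^20 m³/s²
2/r − 1/a = 2.91333 × 10^-9 − 1.55521 × 10^-9 = 1.35812 × 10^-9 m⁻¹
v² = GM (2/r − 1/a) = 1.67863 × 10^11 m²/s²
v = 409711 m/s ≈ 409.7 km/s

Final answer: 409.7 km/s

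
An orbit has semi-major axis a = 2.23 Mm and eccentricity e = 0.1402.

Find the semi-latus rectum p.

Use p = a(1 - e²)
a = 2.23 Mm = 2.23 × 10^6 m
e = 0.1402,  e² = 0.019656,  1 − e² = 0.980344
p = a(1 − e²) = 2.23 × 10^6 m × 0.980344 = 2.18617 × 10^6 m ≈ 2.186 Mm

Final answer: p = 2.186 Mm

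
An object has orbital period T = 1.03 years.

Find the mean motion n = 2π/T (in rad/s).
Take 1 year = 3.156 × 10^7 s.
T = 1.03 years = 3.25068 × 10^7 s
n = 2π / (3.25068 × 10^7 s) = 1.93288 × 10^-7 rad/s ≈ 1.933 × 10^-7 rad/s

Final answer: n = 1.933 × 10^-7 rad/s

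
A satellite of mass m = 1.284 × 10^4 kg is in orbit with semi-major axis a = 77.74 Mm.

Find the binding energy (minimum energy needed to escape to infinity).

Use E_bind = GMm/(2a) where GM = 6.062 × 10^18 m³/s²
a = 77.74 Mm = 7.774 × 10^7 m
GM = 6.062 × 10^18 m³/s²
m = 1.284 × 10^4 kg
GMm = 6.062 × 10^18 × 12840 = 7.78361 × 10^22 m³·kg/s²
2a = 1.5548 × 10^8 m
E_bind = GMm/(2a) = 5.00618 × 10^14 J ≈ 500.6 TJ

Final answer: 500.6 TJ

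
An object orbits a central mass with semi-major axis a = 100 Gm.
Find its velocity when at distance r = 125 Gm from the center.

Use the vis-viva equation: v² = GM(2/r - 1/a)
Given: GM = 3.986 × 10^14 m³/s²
a = 100 Gm = 1 × 10^11 m
r = 125 Gm = 1.25 × 10^11 m
GM = 3.986 × 10^14 m³/s²
2/r − 1/a = 1.6 × 10^-11 − 1 × 10^-11 = 6 × 10^-12 m⁻¹
v² = GM (2/r − 1/a) = 2391.6 m²/s²
v = 48.904 m/s ≈ 48.9 m/s

Final answer: 48.9 m/s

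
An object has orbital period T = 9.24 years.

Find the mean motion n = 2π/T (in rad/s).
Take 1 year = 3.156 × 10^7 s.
T = 9.24 years = 2.91614 × 10^8 s
n = 2π / (2.91614 × 10^8 s) = 2.15462 × 10^-8 rad/s ≈ 2.155 × 10^-8 rad/s

Final answer: n = 2.155 × 10^-8 rad/s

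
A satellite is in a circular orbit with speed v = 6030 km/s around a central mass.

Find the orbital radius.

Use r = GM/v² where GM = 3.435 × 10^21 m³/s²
v = 6030 km/s = 6.03 × 10^6 m/s
GM = 3.435 × 10^21 m³/s²
v² = 3.63609 × 10^13 m²/s²
r = GM/v² = (3.435 × 10^21) / (3.63609 × 10^13) = 9.44696 × 10^7 m ≈ 9.447 × 10^7 m

Final answer: 9.447 × 10^7 m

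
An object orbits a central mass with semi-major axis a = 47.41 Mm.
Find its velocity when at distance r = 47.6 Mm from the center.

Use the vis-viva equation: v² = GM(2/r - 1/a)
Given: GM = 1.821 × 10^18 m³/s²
a = 47.41 Mm = 4.741 × 10^7 m
r = 47.6 Mm = 4.76 × 10^7 m
GM = 1.821 × 10^18 m³/s²
2/r − 1/a = 4.20168 × 10^-8 − 2.10926 × 10^-8 = 2.09242 × 10^-8 m⁻¹
v² = GM (2/r − 1/a) = 3.8103 × 10^10 m²/s²
v = 195200 m/s ≈ 195.2 km/s

Final answer: 195.2 km/s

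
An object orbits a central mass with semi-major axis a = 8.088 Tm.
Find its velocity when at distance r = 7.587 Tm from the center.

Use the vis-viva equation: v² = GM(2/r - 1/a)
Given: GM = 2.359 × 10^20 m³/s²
a = 8.088 Tm = 8.088 × 10^12 m
r = 7.587 Tm = 7.587 × 10^12 m
GM = 2.359 × 10^20 m³/s²
2/r − 1/a = 2.63609 × 10^-13 − 1.2364 × 10^-13 = 1.39969 × 10^-13 m⁻¹
v² = GM (2/r − 1/a) = 3.30187 × 10^7 m²/s²
v = 5746.19 m/s ≈ 5.746 km/s

Final answer: 5.746 km/s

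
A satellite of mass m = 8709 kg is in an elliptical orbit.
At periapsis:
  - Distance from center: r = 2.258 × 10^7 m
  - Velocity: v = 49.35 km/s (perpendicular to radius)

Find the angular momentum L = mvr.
r = 2.258 × 10^7 m
v = 49.35 km/s = 49350 m/s
vr = 49350 × 2.258 × 10^7 = 1.11432 × 10^12 m²/s
L = m × vr = 8709 × 1.11432 × 10^12 = 9.70464 × 10^15 kg·m²/s ≈ 9.705 × 10^15 kg·m²/s

Final answer: L = 9.705 × 10^15 kg·m²/s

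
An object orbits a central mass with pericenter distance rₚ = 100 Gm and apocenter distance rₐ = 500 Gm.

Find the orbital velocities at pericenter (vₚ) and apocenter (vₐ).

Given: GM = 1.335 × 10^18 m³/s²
rₚ = 100 Gm = 1 × 10^11 m
rₐ = 500 Gm = 5 × 10^11 m
GM = 1.335 × 10^18 m³/s²
a = (rₚ + rₐ)/2 = 3 × 10^11 m
Vis-viva: v² = GM (2/r − 1/a)
vₚ² = 1.335 × 10^18 × (2 × 10^-11 − 3.33333 × 10^-12) = 2.225 × 10^7 m²/s²
vₚ = 4716.99 m/s ≈ 4.717 km/s
vₐ² = 1.335 × 10^18 × (4 × 10^-12 − 3.33333 × 10^-12) = 890000 m²/s²
vₐ = 943.398 m/s ≈ 943.4 m/s

Final answer: vₚ = 4.717 km/s, vₐ = 943.4 m/s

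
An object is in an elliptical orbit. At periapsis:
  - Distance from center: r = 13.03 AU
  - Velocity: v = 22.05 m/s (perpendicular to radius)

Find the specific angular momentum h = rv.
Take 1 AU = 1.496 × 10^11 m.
r = 13.03 AU = 1.94929 × 10^12 m
v = 22.05 m/s
h = rv = 1.94929 × 10^12 × 22.05 = 4.29818 × 10^13 m²/s ≈ 4.298 × 10^13 m²/s

Final answer: h = 4.298 × 10^13 m²/s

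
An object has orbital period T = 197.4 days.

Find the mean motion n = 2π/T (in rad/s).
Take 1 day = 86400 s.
T = 197.4 days = 1.70554 × 10^7 s
n = 2π / (1.70554 × 10^7 s) = 3.68399 × 10^-7 rad/s ≈ 3.684 × 10^-7 rad/s

Final answer: n = 3.684 × 10^-7 rad/s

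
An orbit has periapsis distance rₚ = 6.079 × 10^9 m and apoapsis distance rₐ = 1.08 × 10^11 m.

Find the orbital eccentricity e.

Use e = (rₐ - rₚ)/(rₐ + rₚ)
rₚ = 6.079 × 10^9 m
rₐ = 1.08 × 10^11 m
rₐ − rₚ = 1.01921 × 10^11 m
rₐ + rₚ = 1.14079 × 10^11 m
e = (rₐ − rₚ)/(rₐ + rₚ) = 0.893425

Final answer: e = 0.8934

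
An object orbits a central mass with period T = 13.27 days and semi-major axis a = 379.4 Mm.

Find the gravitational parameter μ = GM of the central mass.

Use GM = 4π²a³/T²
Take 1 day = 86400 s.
T = 13.27 days = 1.14653 × 10^6 s
a = 379.4 Mm = 3.794 × 10^8 m
a³ = 5.46125 × 10^25 m³
T² = 1.31453 × 10^12 s²
GM = 4π² × (5.46125 × 10^25) / (1.31453 × 10^12) = 1.64015 × 10^15 m³/s²
GM ≈ 1.64 × 10^15 m³/s²

Final answer: GM = 1.64 × 10^15 m³/s²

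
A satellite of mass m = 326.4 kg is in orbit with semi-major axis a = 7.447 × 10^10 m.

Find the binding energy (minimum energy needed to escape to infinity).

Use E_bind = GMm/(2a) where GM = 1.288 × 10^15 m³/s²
a = 7.447 × 10^10 m
GM = 1.288 × 10^15 m³/s²
m = 326.4 kg
GMm = 1.288 × 10^15 × 326.4 = 4.20403 × 10^17 m³·kg/s²
2a = 1.4894 × 10^11 m
E_bind = GMm/(2a) = 2.82263 × 10^6 J ≈ 2.823 MJ

Final answer: 2.823 MJ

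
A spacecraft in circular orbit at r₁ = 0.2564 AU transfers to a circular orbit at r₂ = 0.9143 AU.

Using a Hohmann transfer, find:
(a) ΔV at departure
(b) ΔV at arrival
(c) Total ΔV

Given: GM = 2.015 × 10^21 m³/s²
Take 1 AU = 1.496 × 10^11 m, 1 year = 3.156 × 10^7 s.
r₁ = 0.2564 AU = 3.83574 × 10^10 m
r₂ = 0.9143 AU = 1.36779 × 10^11 m
GM = 2.015 × 10^21 m³/s²
Transfer ellipse: a_t = (r₁ + r₂)/2 = 8.75684 × 10^10 m
Circular speed at r₁: v₁ = √(GM/r₁) = 229199 m/s
Transfer speed at r₁ (periapsis): v₁ₜ = √(GM(2/r₁ − 1/a_t)) = 286450 m/s
(a) ΔV₁ = v₁ₜ − v₁ = 57251.3 m/s ≈ 12.08 AU/year
Circular speed at r₂: v₂ = √(GM/r₂) = 121374 m/s
Transfer speed at r₂ (apoapsis): v₂ₜ = √(GM(2/r₂ − 1/a_t)) = 80330.1 m/s
(b) ΔV₂ = v₂ − v₂ₜ = 41044.3 m/s ≈ 8.659 AU/year
(c) ΔV_total = ΔV₁ + ΔV₂ = 98295.6 m/s ≈ 20.74 AU/year

Final answer:
(a) ΔV₁ = 12.08 AU/year
(b) ΔV₂ = 8.659 AU/year
(c) ΔV_total = 20.74 AU/year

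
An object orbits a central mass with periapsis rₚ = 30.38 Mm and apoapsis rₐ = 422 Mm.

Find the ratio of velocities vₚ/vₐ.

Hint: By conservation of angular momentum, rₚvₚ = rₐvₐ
rₚ = 30.38 Mm = 3.038 × 10^7 m
rₐ = 422 Mm = 4.22 × 10^8 m
rₚvₚ = rₐvₐ  ⇒  vₚ/vₐ = rₐ/rₚ
vₚ/vₐ = (4.22 × 10^8) / (3.038 × 10^7) = 13.8907

Final answer: vₚ/vₐ = 13.89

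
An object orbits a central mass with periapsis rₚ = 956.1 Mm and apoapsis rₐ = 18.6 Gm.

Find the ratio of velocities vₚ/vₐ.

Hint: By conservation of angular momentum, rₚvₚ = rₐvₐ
rₚ = 956.1 Mm = 9.561 × 10^8 m
rₐ = 18.6 Gm = 1.86 × 10^10 m
rₚvₚ = rₐvₐ  ⇒  vₚ/vₐ = rₐ/rₚ
vₚ/vₐ = (1.86 × 10^10) / (9.561 × 10^8) = 19.454

Final answer: vₚ/vₐ = 19.45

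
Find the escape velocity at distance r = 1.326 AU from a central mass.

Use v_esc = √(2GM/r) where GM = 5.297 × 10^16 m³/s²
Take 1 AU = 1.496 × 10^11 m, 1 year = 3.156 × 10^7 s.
r = 1.326 AU = 1.9837 × 10^11 m
GM = 5.297 × 10^16 m³/s²
2GM/r = 2 × (5.297 × 10^16) / (1.9837 × 10^11) = 534054 m²/s²
v_esc = √(2GM/r) = 730.79 m/s ≈ 0.1542 AU/year

Final answer: 0.1542 AU/year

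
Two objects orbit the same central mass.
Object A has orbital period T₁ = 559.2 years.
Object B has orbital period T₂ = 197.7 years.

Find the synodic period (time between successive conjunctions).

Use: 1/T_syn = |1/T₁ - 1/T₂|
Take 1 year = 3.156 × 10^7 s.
T₁ = 559.2 years = 1.76484 × 10^10 s
T₂ = 197.7 years = 6.23941 × 10^9 s
1/T₁ = 5.66625 × 10^-11 s⁻¹
1/T₂ = 1.60272 × 10^-10 s⁻¹
|1/T₁ − 1/T₂| = 1.03609 × 10^-10 s⁻¹
T_syn = 1 / |1/T₁ − 1/T₂| = 9.65167 × 10^9 s ≈ 305.8 years

Final answer: T_syn = 305.8 years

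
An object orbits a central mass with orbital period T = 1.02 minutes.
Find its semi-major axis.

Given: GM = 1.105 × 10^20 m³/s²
T = 1.02 minutes = 61.2 s
GM = 1.105 × 10^20 m³/s²
Kepler's third law: a³ = GM T² / (4π²)
T² = 3745.44 s²
a³ = (1.105 × 10^20) × 3745.44 / (4π²) = 1.04835 × 10^22 m³
a = (a³)^(1/3) = 2.18861 × 10^7 m ≈ 2.189 × 10^7 m

Final answer: 2.189 × 10^7 m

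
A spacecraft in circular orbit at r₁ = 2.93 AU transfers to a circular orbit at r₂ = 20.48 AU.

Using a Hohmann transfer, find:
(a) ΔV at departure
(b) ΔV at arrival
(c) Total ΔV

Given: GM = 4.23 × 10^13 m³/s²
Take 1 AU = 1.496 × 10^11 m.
r₁ = 2.93 AU = 4.38328 × 10^11 m
r₂ = 20.48 AU = 3.06381 × 10^12 m
GM = 4.23 × 10^13 m³/s²
Transfer ellipse: a_t = (r₁ + r₂)/2 = 1.75107 × 10^12 m
Circular speed at r₁: v₁ = √(GM/r₁) = 9.8236 m/s
Transfer speed at r₁ (periapsis): v₁ₜ = √(GM(2/r₁ − 1/a_t)) = 12.9942 m/s
(a) ΔV₁ = v₁ₜ − v₁ = 3.17061 m/s ≈ 3.171 m/s
Circular speed at r₂: v₂ = √(GM/r₂) = 3.71569 m/s
Transfer speed at r₂ (apoapsis): v₂ₜ = √(GM(2/r₂ − 1/a_t)) = 1.85903 m/s
(b) ΔV₂ = v₂ − v₂ₜ = 1.85665 m/s ≈ 1.857 m/s
(c) ΔV_total = ΔV₁ + ΔV₂ = 5.02727 m/s ≈ 5.027 m/s

Final answer:
(a) ΔV₁ = 3.171 m/s
(b) ΔV₂ = 1.857 m/s
(c) ΔV_total = 5.027 m/s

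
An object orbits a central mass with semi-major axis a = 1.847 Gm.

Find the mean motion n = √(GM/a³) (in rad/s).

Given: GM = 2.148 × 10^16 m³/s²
a = 1.847 Gm = 1.847 × 10^9 m
GM = 2.148 × 10^16 m³/s²
a³ = 6.30087 × 10^27 m³
GM/a³ = (2.148 × 10^16) / (6.30087 × 10^27) = 3.40905 × 10^-12 s⁻²
n = √(GM/a³) = 1.84636 × 10^-6 rad/s ≈ 1.846 × 10^-6 rad/s

Final answer: n = 1.846 × 10^-6 rad/s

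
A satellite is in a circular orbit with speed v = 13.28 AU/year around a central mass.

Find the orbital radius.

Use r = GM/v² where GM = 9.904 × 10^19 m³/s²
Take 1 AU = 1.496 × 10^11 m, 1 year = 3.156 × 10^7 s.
v = 13.28 AU/year = 62949.6 m/s
GM = 9.904 × 10^19 m³/s²
v² = 3.96265 × 10^9 m²/s²
r = GM/v² = (9.904 × 10^19) / (3.96265 × 10^9) = 2.49934 × 10^10 m ≈ 0.1671 AU

Final answer: 0.1671 AU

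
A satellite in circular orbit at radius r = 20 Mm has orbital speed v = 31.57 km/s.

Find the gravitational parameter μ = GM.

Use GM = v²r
r = 20 Mm = 2 × 10^7 m
v = 31.57 km/s = 31570 m/s
v² = 9.96665 × 10^8 m²/s²
GM = v²r = 9.96665 × 10^8 × 2 × 10^7 = 1.99333 × 10^16 m³/s²
GM ≈ 1.993 × 10^16 m³/s²

Final answer: GM = 1.993 × 10^16 m³/s²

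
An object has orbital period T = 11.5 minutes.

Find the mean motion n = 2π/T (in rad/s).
T = 11.5 minutes = 690 s
n = 2π / 690 s = 0.00910607 rad/s ≈ 0.009106 rad/s

Final answer: n = 0.009106 rad/s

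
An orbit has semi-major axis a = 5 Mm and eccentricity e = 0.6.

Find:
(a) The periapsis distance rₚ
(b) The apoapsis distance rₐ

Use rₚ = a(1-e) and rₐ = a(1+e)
a = 5 Mm = 5 × 10^6 m
e = 0.6:  1 − e = 0.4,  1 + e = 1.6
(a) rₚ = a(1 − e) = 5 × 10^6 m × 0.4 = 2 × 10^6 m ≈ 2 Mm
(b) rₐ = a(1 + e) = 5 × 10^6 m × 1.6 = 8 × 10^6 m ≈ 8 Mm

Final answer:
(a) rₚ = 2 Mm
(b) rₐ = 8 Mm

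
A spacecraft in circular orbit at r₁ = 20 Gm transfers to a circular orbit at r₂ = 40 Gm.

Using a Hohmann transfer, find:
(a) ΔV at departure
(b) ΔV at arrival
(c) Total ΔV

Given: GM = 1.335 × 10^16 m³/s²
r₁ = 20 Gm = 2 × 10^10 m
r₂ = 40 Gm = 4 × 10^10 m
GM = 1.335 × 10^16 m³/s²
Transfer ellipse: a_t = (r₁ + r₂)/2 = 3 × 10^10 m
Circular speed at r₁: v₁ = √(GM/r₁) = 817.007 m/s
Transfer speed at r₁ (periapsis): v₁ₜ = √(GM(2/r₁ − 1/a_t)) = 943.398 m/s
(a) ΔV₁ = v₁ₜ − v₁ = 126.391 m/s ≈ 126.4 m/s
Circular speed at r₂: v₂ = √(GM/r₂) = 577.711 m/s
Transfer speed at r₂ (apoapsis): v₂ₜ = √(GM(2/r₂ − 1/a_t)) = 471.699 m/s
(b) ΔV₂ = v₂ − v₂ₜ = 106.012 m/s ≈ 106 m/s
(c) ΔV_total = ΔV₁ + ΔV₂ = 232.403 m/s ≈ 232.4 m/s

Final answer:
(a) ΔV₁ = 126.4 m/s
(b) ΔV₂ = 106 m/s
(c) ΔV_total = 232.4 m/s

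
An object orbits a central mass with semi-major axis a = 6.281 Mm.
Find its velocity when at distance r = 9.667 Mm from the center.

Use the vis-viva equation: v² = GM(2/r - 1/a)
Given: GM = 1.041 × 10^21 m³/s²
a = 6.281 Mm = 6.281 × 10^6 m
r = 9.667 Mm = 9.667 × 10^6 m
GM = 1.041 × 10^21 m³/s²
2/r − 1/a = 2.06889 × 10^-7 − 1.5921 × 10^-7 = 4.76791 × 10^-8 m⁻¹
v² = GM (2/r − 1/a) = 4.96339 × 10^13 m²/s²
v = 7.04514 × 10^6 m/s ≈ 7045 km/s

Final answer: 7045 km/s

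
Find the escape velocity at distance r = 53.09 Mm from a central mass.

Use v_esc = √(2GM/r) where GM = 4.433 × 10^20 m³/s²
r = 53.09 Mm = 5.309 × 10^7 m
GM = 4.433 × 10^20 m³/s²
2GM/r = 2 × (4.433 × 10^20) / (5.309 × 10^7) = 1.66999 × 10^13 m²/s²
v_esc = √(2GM/r) = 4.08656 × 10^6 m/s ≈ 4087 km/s

Final answer: 4087 km/s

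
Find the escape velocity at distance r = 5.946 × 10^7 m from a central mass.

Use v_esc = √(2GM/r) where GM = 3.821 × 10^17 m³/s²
r = 5.946 × 10^7 m
GM = 3.821 × 10^17 m³/s²
2GM/r = 2 × (3.821 × 10^17) / (5.946 × 10^7) = 1.28523 × 10^10 m²/s²
v_esc = √(2GM/r) = 113368 m/s ≈ 113.4 km/s

Final answer: 113.4 km/s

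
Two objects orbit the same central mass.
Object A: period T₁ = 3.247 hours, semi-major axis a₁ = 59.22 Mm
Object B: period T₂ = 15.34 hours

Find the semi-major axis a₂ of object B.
T₁ = 3.247 hours = 11689.2 s
T₂ = 15.34 hours = 55224 s
a₁ = 59.22 Mm = 5.922 × 10^7 m
Kepler's third law: (T₂/T₁)² = (a₂/a₁)³  ⇒  a₂ = a₁ (T₂/T₁)^(2/3)
T₂/T₁ = 4.72436
(T₂/T₁)^(2/3) = 2.81554
a₂ = 5.922 × 10^7 m × 2.81554 = 1.66736 × 10^8 m ≈ 166.7 Mm

Final answer: a₂ = 166.7 Mm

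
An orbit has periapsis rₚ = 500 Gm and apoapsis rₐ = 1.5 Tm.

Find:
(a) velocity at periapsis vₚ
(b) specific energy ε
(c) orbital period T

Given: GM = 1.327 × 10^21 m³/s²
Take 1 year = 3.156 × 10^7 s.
rₚ = 500 Gm = 5 × 10^11 m
rₐ = 1.5 Tm = 1.5 × 10^12 m
GM = 1.327 × 10^21 m³/s²
a = (rₚ + rₐ)/2 = 1 × 10^12 m
e = (rₐ − rₚ)/(rₐ + rₚ) = (1 × 10^12) / (2 × 10^12) = 0.5
(a) vₚ² = GM (2/rₚ − 1/a) = 1.327 × 10^21 × (4 × 10^-12 − 1 × 10^-12) = 3.981 × 10^9 m²/s²;  vₚ = 63095.2 m/s ≈ 63.1 km/s
(b) 2a = 2 × 10^12 m;  ε = −GM/(2a) = -6.635 × 10^8 J/kg ≈ -663.5 MJ/kg
(c) a³ = 1 × 10^36 m³;  T = 2π √(a³/GM) = 2π × 2.74514 × 10^7 s = 1.72482 × 10^8 s ≈ 5.465 years

Final answer:
(a) velocity at periapsis vₚ = 63.1 km/s
(b) specific energy ε = -663.5 MJ/kg
(c) orbital period T = 5.465 years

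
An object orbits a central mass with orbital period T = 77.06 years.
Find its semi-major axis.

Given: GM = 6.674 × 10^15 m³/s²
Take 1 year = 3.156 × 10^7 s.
T = 77.06 years = 2.43201 × 10^9 s
GM = 6.674 × 10^15 m³/s²
Kepler's third law: a³ = GM T² / (4π²)
T² = 5.91469 × 10^18 s²
a³ = (6.674 × 10^15) × (5.91469 × 10^18) / (4π²) = 9.99904 × 10^32 m³
a = (a³)^(1/3) = 9.99968 × 10^10 m ≈ 100 Gm

Final answer: 100 Gm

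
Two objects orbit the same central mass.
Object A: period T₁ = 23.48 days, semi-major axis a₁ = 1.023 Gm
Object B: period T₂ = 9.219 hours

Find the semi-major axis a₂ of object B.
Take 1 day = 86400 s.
T₁ = 23.48 days = 2.02867 × 10^6 s
T₂ = 9.219 hours = 33188.4 s
a₁ = 1.023 Gm = 1.023 × 10^9 m
Kepler's third law: (T₂/T₁)² = (a₂/a₁)³  ⇒  a₂ = a₁ (T₂/T₁)^(2/3)
T₂/T₁ = 0.0163597
(T₂/T₁)^(2/3) = 0.0644441
a₂ = 1.023 × 10^9 m × 0.0644441 = 6.59263 × 10^7 m ≈ 65.93 Mm

Final answer: a₂ = 65.93 Mm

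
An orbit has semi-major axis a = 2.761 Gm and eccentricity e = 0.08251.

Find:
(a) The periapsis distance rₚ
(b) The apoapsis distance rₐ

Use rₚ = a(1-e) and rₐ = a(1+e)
a = 2.761 Gm = 2.761 × 10^9 m
e = 0.08251:  1 − e = 0.91749,  1 + e = 1.08251
(a) rₚ = a(1 − e) = 2.761 × 10^9 m × 0.91749 = 2.53319 × 10^9 m ≈ 2.533 Gm
(b) rₐ = a(1 + e) = 2.761 × 10^9 m × 1.08251 = 2.98881 × 10^9 m ≈ 2.989 Gm

Final answer:
(a) rₚ = 2.533 Gm
(b) rₐ = 2.989 Gm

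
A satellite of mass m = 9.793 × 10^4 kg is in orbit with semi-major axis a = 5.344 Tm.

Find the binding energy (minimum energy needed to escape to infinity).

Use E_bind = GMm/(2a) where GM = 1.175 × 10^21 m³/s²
a = 5.344 Tm = 5.344 × 10^12 m
GM = 1.175 × 10^21 m³/s²
m = 9.793 × 10^4 kg
GMm = 1.175 × 10^21 × 97930 = 1.15068 × 10^26 m³·kg/s²
2a = 1.0688 × 10^13 m
E_bind = GMm/(2a) = 1.07661 × 10^13 J ≈ 10.77 TJ

Final answer: 10.77 TJ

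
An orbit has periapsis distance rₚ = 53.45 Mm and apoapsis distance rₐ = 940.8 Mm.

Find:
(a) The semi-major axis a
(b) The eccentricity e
rₚ = 53.45 Mm = 5.345 × 10^7 m
rₐ = 940.8 Mm = 9.408 × 10^8 m
(a) a = (rₚ + rₐ)/2 = 4.97125 × 10^8 m ≈ 497.1 Mm
(b) e = (rₐ − rₚ)/(rₐ + rₚ) = (8.8735 × 10^8) / (9.9425 × 10^8) = 0.892482

Final answer:
(a) a = 497.1 Mm
(b) e = 0.8925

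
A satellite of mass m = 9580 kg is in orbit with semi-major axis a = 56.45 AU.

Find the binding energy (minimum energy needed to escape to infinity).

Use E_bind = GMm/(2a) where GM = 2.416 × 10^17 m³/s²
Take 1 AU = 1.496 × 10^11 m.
a = 56.45 AU = 8.44492 × 10^12 m
GM = 2.416 × 10^17 m³/s²
m = 9580 kg
GMm = 2.416 × 10^17 × 9580 = 2.31453 × 10^21 m³·kg/s²
2a = 1.68898 × 10^13 m
E_bind = GMm/(2a) = 1.37037 × 10^8 J ≈ 137 MJ

Final answer: 137 MJ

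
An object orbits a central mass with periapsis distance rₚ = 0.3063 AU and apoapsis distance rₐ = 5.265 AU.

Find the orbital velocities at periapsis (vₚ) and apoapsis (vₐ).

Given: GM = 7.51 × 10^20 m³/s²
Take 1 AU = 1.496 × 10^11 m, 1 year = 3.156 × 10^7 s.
rₚ = 0.3063 AU = 4.58225 × 10^10 m
rₐ = 5.265 AU = 7.87644 × 10^11 m
GM = 7.51 × 10^20 m³/s²
a = (rₚ + rₐ)/2 = 4.16733 × 10^11 m
Vis-viva: v² = GM (2/r − 1/a)
vₚ² = 7.51 × 10^20 × (4.36467 × 10^-11 − 2.39962 × 10^-12) = 3.09766 × 10^10 m²/s²
vₚ = 176002 m/s ≈ 37.13 AU/year
vₐ² = 7.51 × 10^20 × (2.53922 × 10^-12 − 2.39962 × 10^-12) = 1.04841 × 10^8 m²/s²
vₐ = 10239.2 m/s ≈ 2.16 AU/year

Final answer: vₚ = 37.13 AU/year, vₐ = 2.16 AU/year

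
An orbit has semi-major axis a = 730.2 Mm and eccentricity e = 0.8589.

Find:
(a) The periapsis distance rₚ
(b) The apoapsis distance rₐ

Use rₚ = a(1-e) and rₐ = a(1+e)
a = 730.2 Mm = 7.302 × 10^8 m
e = 0.8589:  1 − e = 0.1411,  1 + e = 1.8589
(a) rₚ = a(1 − e) = 7.302 × 10^8 m × 0.1411 = 1.03031 × 10^8 m ≈ 103 Mm
(b) rₐ = a(1 + e) = 7.302 × 10^8 m × 1.8589 = 1.35737 × 10^9 m ≈ 1.357 Gm

Final answer:
(a) rₚ = 103 Mm
(b) rₐ = 1.357 Gm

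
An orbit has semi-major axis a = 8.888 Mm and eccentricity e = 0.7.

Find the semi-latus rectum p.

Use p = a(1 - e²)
a = 8.888 Mm = 8.888 × 10^6 m
e = 0.7,  e² = 0.49,  1 − e² = 0.51
p = a(1 − e²) = 8.888 × 10^6 m × 0.51 = 4.53288 × 10^6 m ≈ 4.533 Mm

Final answer: p = 4.533 Mm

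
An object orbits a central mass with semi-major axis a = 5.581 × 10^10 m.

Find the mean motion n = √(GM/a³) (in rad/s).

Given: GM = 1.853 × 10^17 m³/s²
a = 5.581 × 10^10 m
GM = 1.853 × 10^17 m³/s²
a³ = 1.73835 × 10^32 m³
GM/a³ = (1.853 × 10^17) / (1.73835 × 10^32) = 1.06596 × 10^-15 s⁻²
n = √(GM/a³) = 3.2649 × 10^-8 rad/s ≈ 3.265 × 10^-8 rad/s

Final answer: n = 3.265 × 10^-8 rad/s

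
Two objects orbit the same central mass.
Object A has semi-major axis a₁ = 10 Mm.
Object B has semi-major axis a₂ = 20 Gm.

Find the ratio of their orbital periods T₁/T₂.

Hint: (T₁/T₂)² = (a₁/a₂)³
a₁ = 10 Mm = 1 × 10^7 m
a₂ = 20 Gm = 2 × 10^10 m
a₁/a₂ = 0.0005
T₁/T₂ = (a₁/a₂)^(3/2) = (0.0005)^1.5 = 1.11803 × 10^-5

Final answer: T₁/T₂ = 1.118 × 10^-5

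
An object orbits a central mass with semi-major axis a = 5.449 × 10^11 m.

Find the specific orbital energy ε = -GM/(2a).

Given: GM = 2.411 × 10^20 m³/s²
a = 5.449 × 10^11 m
GM = 2.411 × 10^20 m³/s²
2a = 1.0898 × 10^12 m
ε = −GM/(2a) = -2.21233 × 10^8 J/kg ≈ -221.2 MJ/kg

Final answer: -221.2 MJ/kg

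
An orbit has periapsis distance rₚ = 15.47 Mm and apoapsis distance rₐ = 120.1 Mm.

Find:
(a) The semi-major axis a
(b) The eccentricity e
rₚ = 15.47 Mm = 1.547 × 10^7 m
rₐ = 120.1 Mm = 1.201 × 10^8 m
(a) a = (rₚ + rₐ)/2 = 6.7785 × 10^7 m ≈ 67.78 Mm
(b) e = (rₐ − rₚ)/(rₐ + rₚ) = (1.0463 × 10^8) / (1.3557 × 10^8) = 0.771778

Final answer:
(a) a = 67.78 Mm
(b) e = 0.7718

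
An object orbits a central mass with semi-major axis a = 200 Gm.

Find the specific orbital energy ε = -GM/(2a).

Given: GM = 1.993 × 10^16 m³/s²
a = 200 Gm = 2 × 10^11 m
GM = 1.993 × 10^16 m³/s²
2a = 4 × 10^11 m
ε = −GM/(2a) = -49825 J/kg ≈ -49.83 kJ/kg

Final answer: -49.83 kJ/kg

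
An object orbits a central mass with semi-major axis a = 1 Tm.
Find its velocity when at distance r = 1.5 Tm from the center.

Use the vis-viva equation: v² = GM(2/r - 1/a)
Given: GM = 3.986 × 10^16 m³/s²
a = 1 Tm = 1 × 10^12 m
r = 1.5 Tm = 1.5 × 10^12 m
GM = 3.986 × 10^16 m³/s²
2/r − 1/a = 1.33333 × 10^-12 − 1 × 10^-12 = 3.33333 × 10^-13 m⁻¹
v² = GM (2/r − 1/a) = 13286.7 m²/s²
v = 115.268 m/s ≈ 115.3 m/s

Final answer: 115.3 m/s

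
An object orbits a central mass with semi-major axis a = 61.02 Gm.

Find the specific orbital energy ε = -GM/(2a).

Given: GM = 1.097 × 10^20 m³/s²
a = 61.02 Gm = 6.102 × 10^10 m
GM = 1.097 × 10^20 m³/s²
2a = 1.2204 × 10^11 m
ε = −GM/(2a) = -8.98886 × 10^8 J/kg ≈ -898.9 MJ/kg

Final answer: -898.9 MJ/kg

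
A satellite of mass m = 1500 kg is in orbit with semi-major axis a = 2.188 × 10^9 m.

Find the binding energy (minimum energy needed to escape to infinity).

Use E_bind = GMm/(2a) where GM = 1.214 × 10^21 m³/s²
a = 2.188 × 10^9 m
GM = 1.214 × 10^21 m³/s²
m = 1500 kg
GMm = 1.214 × 10^21 × 1500 = 1.821 × 10^24 m³·kg/s²
2a = 4.376 × 10^9 m
E_bind = GMm/(2a) = 4.16133 × 10^14 J ≈ 416.1 TJ

Final answer: 416.1 TJ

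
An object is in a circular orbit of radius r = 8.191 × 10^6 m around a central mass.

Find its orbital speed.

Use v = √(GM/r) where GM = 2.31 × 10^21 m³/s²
r = 8.191 × 10^6 m
GM = 2.31 × 10^21 m³/s²
GM/r = (2.31 × 10^21) / (8.191 × 10^6) = 2.82017 × 10^14 m²/s²
v = √(GM/r) = 1.67934 × 10^7 m/s ≈ 1.679 × 10^4 km/s

Final answer: 1.679 × 10^4 km/s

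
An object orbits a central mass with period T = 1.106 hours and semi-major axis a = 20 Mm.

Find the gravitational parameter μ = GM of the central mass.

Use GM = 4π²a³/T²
T = 1.106 hours = 3981.6 s
a = 20 Mm = 2 × 10^7 m
a³ = 8 × 10^21 m³
T² = 1.58531 × 10^7 s²
GM = 4π² × (8 × 10^21) / (1.58531 × 10^7) = 1.99221 × 10^16 m³/s²
GM ≈ 1.992 × 10^16 m³/s²

Final answer: GM = 1.992 × 10^16 m³/s²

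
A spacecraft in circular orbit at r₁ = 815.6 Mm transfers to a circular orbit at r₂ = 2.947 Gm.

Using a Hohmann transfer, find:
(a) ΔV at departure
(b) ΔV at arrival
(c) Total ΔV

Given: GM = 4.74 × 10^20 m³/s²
r₁ = 815.6 Mm = 8.156 × 10^8 m
r₂ = 2.947 Gm = 2.947 × 10^9 m
GM = 4.74 × 10^20 m³/s²
Transfer ellipse: a_t = (r₁ + r₂)/2 = 1.8813 × 10^9 m
Circular speed at r₁: v₁ = √(GM/r₁) = 762343 m/s
Transfer speed at r₁ (periapsis): v₁ₜ = √(GM(2/r₁ − 1/a_t)) = 954139 m/s
(a) ΔV₁ = v₁ₜ − v₁ = 191796 m/s ≈ 191.8 km/s
Circular speed at r₂: v₂ = √(GM/r₂) = 401051 m/s
Transfer speed at r₂ (apoapsis): v₂ₜ = √(GM(2/r₂ − 1/a_t)) = 264064 m/s
(b) ΔV₂ = v₂ − v₂ₜ = 136987 m/s ≈ 137 km/s
(c) ΔV_total = ΔV₁ + ΔV₂ = 328782 m/s ≈ 328.8 km/s

Final answer:
(a) ΔV₁ = 191.8 km/s
(b) ΔV₂ = 137 km/s
(c) ΔV_total = 328.8 km/s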